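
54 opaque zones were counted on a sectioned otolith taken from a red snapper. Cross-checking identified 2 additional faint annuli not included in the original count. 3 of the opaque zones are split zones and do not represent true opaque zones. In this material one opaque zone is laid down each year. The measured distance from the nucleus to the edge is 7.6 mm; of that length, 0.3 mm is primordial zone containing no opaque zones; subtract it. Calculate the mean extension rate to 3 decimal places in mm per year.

0.138 mm per year

Correcting the raw count gives 54 − 3 + 2 = 53 true opaque zones.
Removing the 0.3 mm offcut leaves 7.6 − 0.3 = 7.3 mm.
Mean rate = 7.3 mm / 53 years ≈ 0.138 mm per year.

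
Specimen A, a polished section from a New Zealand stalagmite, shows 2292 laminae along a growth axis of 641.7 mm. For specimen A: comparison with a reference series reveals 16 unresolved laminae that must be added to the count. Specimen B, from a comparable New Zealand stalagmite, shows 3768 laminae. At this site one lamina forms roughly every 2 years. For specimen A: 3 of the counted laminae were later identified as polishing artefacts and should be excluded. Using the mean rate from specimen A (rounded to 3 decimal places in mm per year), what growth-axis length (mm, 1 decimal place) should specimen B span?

1047.5 mm

Specimen A: adjusted count: 2292 − 3 + 16 = 2305 laminae.
Specimen A: 2305 laminae at 2 years each span 2305 × 2 = 4610 years.
A: 641.7 mm over 4610 years gives 641.7 / 4610 ≈ 0.139 mm/yr.
Specimen B: 3768 laminae at 2 years each span 3768 × 2 = 7536 years. Length of B = 0.139 × 7536 = 1047.5 mm.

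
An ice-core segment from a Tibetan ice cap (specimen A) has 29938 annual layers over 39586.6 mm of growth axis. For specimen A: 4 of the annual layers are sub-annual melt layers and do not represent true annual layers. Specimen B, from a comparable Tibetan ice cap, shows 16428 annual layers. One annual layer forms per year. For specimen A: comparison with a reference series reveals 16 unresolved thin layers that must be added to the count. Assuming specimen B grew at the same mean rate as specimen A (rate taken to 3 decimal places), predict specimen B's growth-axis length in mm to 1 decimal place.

Specimen A: correcting the raw count gives 29938 − 4 + 16 = 29950 true annual layers.
A: 39586.6 mm over 29950 years gives 39586.6 / 29950 ≈ 1.322 mm/year.
Length of B = 1.322 × 16428 = 21717.8 mm.

21717.8 mm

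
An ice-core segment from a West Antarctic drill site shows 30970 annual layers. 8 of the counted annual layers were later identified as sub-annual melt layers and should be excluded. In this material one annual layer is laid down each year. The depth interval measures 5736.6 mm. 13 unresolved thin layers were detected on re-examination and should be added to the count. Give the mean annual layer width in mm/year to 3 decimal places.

After corrections the count is 30970 − 8 + 13 = 30975 annual layers.
Extension rate ≈ 5736.6 / 30975 = 0.185 mm/year.

0.185 mm/year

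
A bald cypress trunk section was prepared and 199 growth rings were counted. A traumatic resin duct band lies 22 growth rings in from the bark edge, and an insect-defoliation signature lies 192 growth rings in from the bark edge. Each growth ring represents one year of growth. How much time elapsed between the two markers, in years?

The two markers are separated by 192 − 22 = 170 growth rings.
That is 170 years at one growth ring per year.

170 yr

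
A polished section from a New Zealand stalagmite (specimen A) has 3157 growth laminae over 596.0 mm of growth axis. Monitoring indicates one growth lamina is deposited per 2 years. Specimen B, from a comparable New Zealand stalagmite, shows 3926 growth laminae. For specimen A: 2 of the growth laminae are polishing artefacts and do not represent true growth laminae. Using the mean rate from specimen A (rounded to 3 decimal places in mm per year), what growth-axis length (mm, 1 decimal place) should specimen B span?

Specimen A: true growth lamina count = 3157 − 2 = 3155.
Specimen A: multiplying by 2 years per growth lamina: 3155 × 2 = 6310 years.
A: 596.0 mm over 6310 years gives 596.0 / 6310 ≈ 0.094 mm/yr.
Specimen B: multiplying by 2 years per growth lamina: 3926 × 2 = 7852 years. Length of B = 0.094 × 7852 = 738.1 mm.

738.1 mm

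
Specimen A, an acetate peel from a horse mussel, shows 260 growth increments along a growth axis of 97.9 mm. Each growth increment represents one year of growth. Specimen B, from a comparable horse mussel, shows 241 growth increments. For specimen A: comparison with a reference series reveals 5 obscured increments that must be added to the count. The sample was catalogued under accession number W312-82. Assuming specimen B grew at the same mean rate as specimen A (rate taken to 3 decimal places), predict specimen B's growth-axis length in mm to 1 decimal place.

Specimen A: after corrections the count is 260 + 5 = 265 growth increments.
A: Extension rate ≈ 97.9 / 265 = 0.369 mm/yr.
B's length ≈ 0.369 × 241 = 88.9 mm.

88.9 mm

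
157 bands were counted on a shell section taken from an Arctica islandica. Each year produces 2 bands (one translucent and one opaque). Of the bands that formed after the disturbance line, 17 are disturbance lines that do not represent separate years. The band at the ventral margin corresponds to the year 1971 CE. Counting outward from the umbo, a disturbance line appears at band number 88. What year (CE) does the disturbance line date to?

Between band 88 and the ventral margin there are 157 − 88 = 69 bands.
Removing the 17 false bands leaves 69 − 17 = 52 true bands beyond the disturbance line.
With 2 bands per year, 52 / 2 = 26 years.
1971 − 26 = 1945 CE.

1945 CE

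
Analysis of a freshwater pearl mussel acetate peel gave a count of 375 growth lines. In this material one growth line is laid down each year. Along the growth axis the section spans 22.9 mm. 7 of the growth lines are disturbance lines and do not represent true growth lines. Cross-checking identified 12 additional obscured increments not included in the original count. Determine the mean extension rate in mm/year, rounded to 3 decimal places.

True growth line count = 375 − 7 + 12 = 380.
Extension rate ≈ 22.9 / 380 = 0.060 mm/year.

0.060 mm/year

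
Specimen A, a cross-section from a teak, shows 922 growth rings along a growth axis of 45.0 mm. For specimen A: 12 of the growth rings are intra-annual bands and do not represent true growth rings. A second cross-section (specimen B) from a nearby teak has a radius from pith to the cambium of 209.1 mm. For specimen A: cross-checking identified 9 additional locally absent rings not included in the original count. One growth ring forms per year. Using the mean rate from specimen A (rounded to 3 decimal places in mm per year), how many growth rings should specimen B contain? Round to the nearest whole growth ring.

4267 growth rings

Specimen A: correcting the raw count gives 922 − 12 + 9 = 919 true growth rings.
A: Mean rate = 45.0 mm / 919 years ≈ 0.049 mm/yr.
B spans 209.1 / 0.049 = 4267.35 years ≈ 4267 growth rings.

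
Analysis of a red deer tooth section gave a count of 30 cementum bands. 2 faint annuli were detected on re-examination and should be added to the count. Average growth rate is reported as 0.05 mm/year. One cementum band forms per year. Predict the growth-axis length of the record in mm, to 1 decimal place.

1.6 mm

After corrections the count is 30 + 2 = 32 cementum bands.
Predicted length = 0.05 mm/year × 32 years = 1.6 mm.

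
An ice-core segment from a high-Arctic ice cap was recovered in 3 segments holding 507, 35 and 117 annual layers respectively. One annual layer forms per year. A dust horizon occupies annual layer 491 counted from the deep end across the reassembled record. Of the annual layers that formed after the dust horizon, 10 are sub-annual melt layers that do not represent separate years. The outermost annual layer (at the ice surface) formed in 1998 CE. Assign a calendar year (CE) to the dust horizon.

1840 CE

Total annual layers = 507 + 35 + 117 = 659.
The dust horizon sits at annual layer 491 from the deep end, so 659 − 491 = 168 annual layers formed after it.
168 − 10 false = 158 true annual layers after the dust horizon.
The annual layer at the ice surface is 1998 CE, so the dust horizon dates to 1998 − 158 = 1840 CE.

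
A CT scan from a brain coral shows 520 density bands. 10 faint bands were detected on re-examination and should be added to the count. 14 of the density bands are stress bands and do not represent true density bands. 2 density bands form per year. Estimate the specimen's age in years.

After corrections the count is 520 − 14 + 10 = 516 density bands.
516 density bands at 2 per year is 516 / 2 = 258 years.

258 years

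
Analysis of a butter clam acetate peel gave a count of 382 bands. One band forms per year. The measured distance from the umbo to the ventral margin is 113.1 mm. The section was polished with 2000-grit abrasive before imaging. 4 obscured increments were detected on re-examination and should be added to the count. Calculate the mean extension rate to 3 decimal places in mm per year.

0.293 mm per year

After corrections the count is 382 + 4 = 386 bands.
113.1 mm over 386 years gives 113.1 / 386 ≈ 0.293 mm per year.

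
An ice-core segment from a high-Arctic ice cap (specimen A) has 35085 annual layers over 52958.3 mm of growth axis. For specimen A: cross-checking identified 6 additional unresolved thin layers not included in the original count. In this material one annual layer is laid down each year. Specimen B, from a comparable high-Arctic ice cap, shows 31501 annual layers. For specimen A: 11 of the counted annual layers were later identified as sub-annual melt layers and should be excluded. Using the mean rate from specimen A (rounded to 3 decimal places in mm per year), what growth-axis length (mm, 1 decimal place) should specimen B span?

Specimen A: adjusted count: 35085 − 11 + 6 = 35080 annual layers.
A: 52958.3 mm over 35080 years gives 52958.3 / 35080 ≈ 1.510 mm/yr.
For B, 1.510 mm/year × 31501 years = 47566.5 mm.

47566.5 mm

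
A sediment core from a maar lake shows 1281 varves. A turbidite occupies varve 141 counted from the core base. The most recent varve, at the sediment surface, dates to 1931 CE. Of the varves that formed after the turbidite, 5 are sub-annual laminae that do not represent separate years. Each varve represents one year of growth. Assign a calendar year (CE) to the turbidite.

796 CE

Between varve 141 and the sediment surface there are 1281 − 141 = 1140 varves.
Removing the 5 false varves leaves 1140 − 5 = 1135 true varves beyond the turbidite.
1931 − 1135 = 796 CE.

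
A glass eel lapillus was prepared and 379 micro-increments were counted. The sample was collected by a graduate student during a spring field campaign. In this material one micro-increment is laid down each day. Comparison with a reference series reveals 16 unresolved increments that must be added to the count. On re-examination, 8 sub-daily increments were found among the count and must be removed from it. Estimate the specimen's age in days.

387 days

Adjusted count: 379 − 8 + 16 = 387 micro-increments.
With a one-to-one micro-increment periodicity this is 387 days.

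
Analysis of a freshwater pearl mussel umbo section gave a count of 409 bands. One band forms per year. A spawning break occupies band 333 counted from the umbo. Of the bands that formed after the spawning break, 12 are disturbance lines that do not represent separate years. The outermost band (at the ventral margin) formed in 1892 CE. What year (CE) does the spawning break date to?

1828 CE

The spawning break sits at band 333 from the umbo, so 409 − 333 = 76 bands formed after it.
Excluding 12 false bands: 76 − 12 = 64.
Counting back 64 years from 1892 CE places the spawning break in 1892 − 64 = 1828 CE.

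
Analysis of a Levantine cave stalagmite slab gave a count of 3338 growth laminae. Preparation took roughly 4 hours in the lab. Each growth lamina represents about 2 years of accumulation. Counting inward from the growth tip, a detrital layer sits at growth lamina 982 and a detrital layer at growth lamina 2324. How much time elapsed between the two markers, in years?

2324 − 982 = 1342 growth laminae lie between the two events.
At 2 years per growth lamina, 1342 × 2 = 2684 years.

2684 years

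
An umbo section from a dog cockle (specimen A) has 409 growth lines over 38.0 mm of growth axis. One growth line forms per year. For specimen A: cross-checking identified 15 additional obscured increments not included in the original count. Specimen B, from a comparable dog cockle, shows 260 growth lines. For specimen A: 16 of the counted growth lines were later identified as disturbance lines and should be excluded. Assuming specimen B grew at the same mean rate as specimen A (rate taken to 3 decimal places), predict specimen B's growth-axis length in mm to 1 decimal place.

Specimen A: correcting the raw count gives 409 − 16 + 15 = 408 true growth lines.
A: Extension rate ≈ 38.0 / 408 = 0.093 mm/yr.
Length of B = 0.093 × 260 = 24.2 mm.

24.2 mm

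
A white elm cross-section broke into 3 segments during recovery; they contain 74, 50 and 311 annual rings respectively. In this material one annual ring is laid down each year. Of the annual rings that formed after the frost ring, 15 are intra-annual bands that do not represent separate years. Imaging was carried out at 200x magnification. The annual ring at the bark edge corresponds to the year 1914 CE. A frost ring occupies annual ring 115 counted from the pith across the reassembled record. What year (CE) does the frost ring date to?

1609 CE

Total annual rings = 74 + 50 + 311 = 435.
435 − 115 = 320 annual rings lie beyond the frost ring toward the bark edge.
Removing the 15 false annual rings leaves 320 − 15 = 305 true annual rings beyond the frost ring.
Counting back 305 years from 1914 CE places the frost ring in 1914 − 305 = 1609 CE.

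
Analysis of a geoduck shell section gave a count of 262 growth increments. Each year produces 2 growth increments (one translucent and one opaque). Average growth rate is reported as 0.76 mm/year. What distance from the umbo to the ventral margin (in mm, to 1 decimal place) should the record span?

Dividing by 2 growth increments per year: 262 / 2 = 131 years.
Length ≈ 0.76 × 131 = 99.6 mm.

99.6 mm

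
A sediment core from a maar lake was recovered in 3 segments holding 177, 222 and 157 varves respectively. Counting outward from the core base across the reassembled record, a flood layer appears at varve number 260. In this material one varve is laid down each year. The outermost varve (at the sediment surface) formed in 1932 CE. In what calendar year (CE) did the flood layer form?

1636 CE

Total varves = 177 + 222 + 157 = 556.
The flood layer sits at varve 260 from the core base, so 556 − 260 = 296 varves formed after it.
Counting back 296 years from 1932 CE places the flood layer in 1932 − 296 = 1636 CE.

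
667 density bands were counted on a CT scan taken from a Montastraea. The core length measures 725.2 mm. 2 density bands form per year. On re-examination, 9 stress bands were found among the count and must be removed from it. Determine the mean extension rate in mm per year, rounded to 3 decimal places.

Correcting the raw count gives 667 − 9 = 658 true density bands.
Dividing by 2 density bands per year: 658 / 2 = 329 years.
Mean rate = 725.2 mm / 329 years ≈ 2.204 mm per year.

2.204 mm per year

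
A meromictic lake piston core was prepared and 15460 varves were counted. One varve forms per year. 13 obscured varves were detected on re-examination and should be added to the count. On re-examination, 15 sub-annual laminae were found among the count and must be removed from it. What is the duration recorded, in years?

15458 yr

True varve count = 15460 − 15 + 13 = 15458.
One varve per year makes the duration 15458 years.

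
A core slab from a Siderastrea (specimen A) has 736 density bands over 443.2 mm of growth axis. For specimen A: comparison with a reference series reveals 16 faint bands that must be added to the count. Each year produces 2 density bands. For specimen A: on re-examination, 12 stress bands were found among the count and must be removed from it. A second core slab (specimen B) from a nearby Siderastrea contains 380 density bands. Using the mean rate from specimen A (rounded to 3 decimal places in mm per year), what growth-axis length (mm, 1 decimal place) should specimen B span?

Specimen A: adjusted count: 736 − 12 + 16 = 740 density bands.
Specimen A: with 2 density bands per year, 740 / 2 = 370 years.
A: Extension rate ≈ 443.2 / 370 = 1.198 mm per year.
Specimen B: 380 density bands at 2 per year is 380 / 2 = 190 years. For B, 1.198 mm/year × 190 years = 227.6 mm.

227.6 mm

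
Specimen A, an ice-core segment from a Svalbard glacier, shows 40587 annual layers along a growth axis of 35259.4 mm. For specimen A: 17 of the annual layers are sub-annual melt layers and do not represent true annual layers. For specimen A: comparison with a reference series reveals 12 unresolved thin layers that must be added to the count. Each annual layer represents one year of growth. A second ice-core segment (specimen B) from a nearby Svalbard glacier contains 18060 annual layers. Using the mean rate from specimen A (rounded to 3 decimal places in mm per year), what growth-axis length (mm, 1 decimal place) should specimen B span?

15694.1 mm

Specimen A: true annual layer count = 40587 − 17 + 12 = 40582.
A: Extension rate ≈ 35259.4 / 40582 = 0.869 mm/year.
For B, 0.869 mm/year × 18060 years = 15694.1 mm.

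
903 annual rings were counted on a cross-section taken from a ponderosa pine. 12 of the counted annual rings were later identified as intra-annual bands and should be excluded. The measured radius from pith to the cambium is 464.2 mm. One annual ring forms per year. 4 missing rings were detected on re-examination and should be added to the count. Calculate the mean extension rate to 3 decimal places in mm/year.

0.519 mm/year

Adjusted count: 903 − 12 + 4 = 895 annual rings.
Extension rate ≈ 464.2 / 895 = 0.519 mm/year.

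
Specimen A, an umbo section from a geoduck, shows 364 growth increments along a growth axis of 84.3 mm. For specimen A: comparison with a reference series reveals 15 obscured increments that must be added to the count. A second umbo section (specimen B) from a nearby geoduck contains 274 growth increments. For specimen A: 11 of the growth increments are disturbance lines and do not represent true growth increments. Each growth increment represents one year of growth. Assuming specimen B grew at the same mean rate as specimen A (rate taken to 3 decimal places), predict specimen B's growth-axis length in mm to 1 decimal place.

Specimen A: adjusted count: 364 − 11 + 15 = 368 growth increments.
A: 84.3 mm over 368 years gives 84.3 / 368 ≈ 0.229 mm/year.
Length of B = 0.229 × 274 = 62.7 mm.

62.7 mm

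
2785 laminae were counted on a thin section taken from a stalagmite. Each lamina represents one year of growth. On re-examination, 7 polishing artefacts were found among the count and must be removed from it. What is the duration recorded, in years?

2778 years

Correcting the raw count gives 2785 − 7 = 2778 true laminae.
With a one-to-one lamina periodicity this is 2778 years.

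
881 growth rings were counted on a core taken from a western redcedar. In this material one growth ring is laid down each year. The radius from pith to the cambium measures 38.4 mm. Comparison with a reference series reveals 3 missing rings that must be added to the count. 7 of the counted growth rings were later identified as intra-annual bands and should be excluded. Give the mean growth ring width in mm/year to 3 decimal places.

True growth ring count = 881 − 7 + 3 = 877.
Extension rate ≈ 38.4 / 877 = 0.044 mm/year.

0.044 mm/year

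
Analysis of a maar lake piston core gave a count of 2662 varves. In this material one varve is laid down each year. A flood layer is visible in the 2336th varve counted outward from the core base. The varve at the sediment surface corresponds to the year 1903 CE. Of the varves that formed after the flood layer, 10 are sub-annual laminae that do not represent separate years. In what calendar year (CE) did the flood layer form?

The flood layer sits at varve 2336 from the core base, so 2662 − 2336 = 326 varves formed after it.
Excluding 10 false varves: 326 − 10 = 316.
1903 − 316 = 1587 CE.

1587 CE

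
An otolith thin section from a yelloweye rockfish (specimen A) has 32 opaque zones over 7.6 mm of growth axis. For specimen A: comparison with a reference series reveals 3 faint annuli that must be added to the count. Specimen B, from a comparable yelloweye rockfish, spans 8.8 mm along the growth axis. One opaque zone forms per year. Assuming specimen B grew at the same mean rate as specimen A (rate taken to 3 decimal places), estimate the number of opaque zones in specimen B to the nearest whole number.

Specimen A: correcting the raw count gives 32 + 3 = 35 true opaque zones.
A: Extension rate ≈ 7.6 / 35 = 0.217 mm/yr.
B spans 8.8 / 0.217 = 40.55 years ≈ 41 opaque zones.

41 opaque zones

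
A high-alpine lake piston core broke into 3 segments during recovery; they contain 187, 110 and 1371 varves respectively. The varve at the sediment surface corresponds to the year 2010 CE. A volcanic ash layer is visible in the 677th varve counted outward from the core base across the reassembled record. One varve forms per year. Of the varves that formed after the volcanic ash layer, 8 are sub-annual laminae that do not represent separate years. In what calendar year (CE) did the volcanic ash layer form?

1027 CE

Total varves = 187 + 110 + 1371 = 1668.
The volcanic ash layer sits at varve 677 from the core base, so 1668 − 677 = 991 varves formed after it.
Excluding 8 false varves: 991 − 8 = 983.
2010 − 983 = 1027 CE.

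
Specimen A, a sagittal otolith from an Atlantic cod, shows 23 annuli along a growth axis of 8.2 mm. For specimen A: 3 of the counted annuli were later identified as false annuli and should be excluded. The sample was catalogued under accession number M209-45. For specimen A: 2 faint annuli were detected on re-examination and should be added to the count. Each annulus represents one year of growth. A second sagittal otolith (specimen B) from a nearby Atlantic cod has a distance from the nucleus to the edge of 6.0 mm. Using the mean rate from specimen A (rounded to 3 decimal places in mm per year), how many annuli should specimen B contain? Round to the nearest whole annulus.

Specimen A: true annulus count = 23 − 3 + 2 = 22.
A: 8.2 mm over 22 years gives 8.2 / 22 ≈ 0.373 mm/yr.
Specimen B: 6.0 mm / 0.373 mm per year = 16.09 years ≈ 16 annuli.

16 annuli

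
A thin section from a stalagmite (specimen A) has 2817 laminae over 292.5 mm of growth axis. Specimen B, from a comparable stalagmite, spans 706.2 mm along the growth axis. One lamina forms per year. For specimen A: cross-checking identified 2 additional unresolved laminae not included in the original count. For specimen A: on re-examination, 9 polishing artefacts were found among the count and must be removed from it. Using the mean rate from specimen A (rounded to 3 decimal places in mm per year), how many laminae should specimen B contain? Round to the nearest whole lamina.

Specimen A: true lamina count = 2817 − 9 + 2 = 2810.
A: 292.5 mm over 2810 years gives 292.5 / 2810 ≈ 0.104 mm/yr.
B spans 706.2 / 0.104 = 6790.38 years ≈ 6790 laminae.

6790 laminae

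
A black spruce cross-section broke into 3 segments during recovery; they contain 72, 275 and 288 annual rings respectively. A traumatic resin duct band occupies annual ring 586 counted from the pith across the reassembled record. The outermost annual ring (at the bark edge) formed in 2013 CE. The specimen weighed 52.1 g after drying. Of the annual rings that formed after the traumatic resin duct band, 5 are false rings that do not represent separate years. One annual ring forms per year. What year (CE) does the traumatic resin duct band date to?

Total annual rings = 72 + 275 + 288 = 635.
635 − 586 = 49 annual rings lie beyond the traumatic resin duct band toward the bark edge.
Excluding 5 false annual rings: 49 − 5 = 44.
Counting back 44 years from 2013 CE places the traumatic resin duct band in 2013 − 44 = 1969 CE.

1969 CE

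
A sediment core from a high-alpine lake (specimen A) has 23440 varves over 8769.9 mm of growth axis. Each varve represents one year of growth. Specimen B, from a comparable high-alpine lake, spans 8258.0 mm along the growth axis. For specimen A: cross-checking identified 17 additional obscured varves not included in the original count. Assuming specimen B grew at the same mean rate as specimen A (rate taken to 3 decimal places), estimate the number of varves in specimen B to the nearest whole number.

22080 varves

Specimen A: after corrections the count is 23440 + 17 = 23457 varves.
A: Extension rate ≈ 8769.9 / 23457 = 0.374 mm per year.
Specimen B: 8258.0 mm / 0.374 mm per year = 22080.21 years ≈ 22080 varves.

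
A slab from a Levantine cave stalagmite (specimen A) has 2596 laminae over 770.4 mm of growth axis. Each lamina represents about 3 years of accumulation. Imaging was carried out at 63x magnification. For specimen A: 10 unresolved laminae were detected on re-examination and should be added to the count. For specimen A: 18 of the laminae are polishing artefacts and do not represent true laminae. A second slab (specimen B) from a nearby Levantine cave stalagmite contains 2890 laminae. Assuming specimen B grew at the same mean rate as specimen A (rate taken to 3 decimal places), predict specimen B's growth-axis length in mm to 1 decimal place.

858.3 mm

Specimen A: true lamina count = 2596 − 18 + 10 = 2588.
Specimen A: 2588 laminae at 3 years each span 2588 × 3 = 7764 years.
A: 770.4 mm over 7764 years gives 770.4 / 7764 ≈ 0.099 mm per year.
Specimen B: 2890 laminae at 3 years each span 2890 × 3 = 8670 years. For B, 0.099 mm/year × 8670 years = 858.3 mm.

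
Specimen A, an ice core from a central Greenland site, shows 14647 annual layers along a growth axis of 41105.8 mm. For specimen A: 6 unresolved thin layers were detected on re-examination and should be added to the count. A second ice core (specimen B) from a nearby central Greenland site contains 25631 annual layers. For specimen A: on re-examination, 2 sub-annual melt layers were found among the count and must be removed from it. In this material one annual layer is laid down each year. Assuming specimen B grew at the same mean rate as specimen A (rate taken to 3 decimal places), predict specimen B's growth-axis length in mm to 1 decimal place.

Specimen A: adjusted count: 14647 − 2 + 6 = 14651 annual layers.
A: Mean rate = 41105.8 mm / 14651 years ≈ 2.806 mm/yr.
For B, 2.806 mm/year × 25631 years = 71920.6 mm.

71920.6 mm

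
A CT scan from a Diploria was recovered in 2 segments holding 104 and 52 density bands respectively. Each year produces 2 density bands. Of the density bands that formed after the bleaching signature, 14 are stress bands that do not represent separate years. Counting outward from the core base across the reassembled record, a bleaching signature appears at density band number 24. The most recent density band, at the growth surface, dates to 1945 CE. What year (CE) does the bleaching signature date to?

Total density bands = 104 + 52 = 156.
156 − 24 = 132 density bands lie beyond the bleaching signature toward the growth surface.
Removing the 14 false density bands leaves 132 − 14 = 118 true density bands beyond the bleaching signature.
With 2 density bands per year, 118 / 2 = 59 years.
1945 − 59 = 1886 CE.

1886 CE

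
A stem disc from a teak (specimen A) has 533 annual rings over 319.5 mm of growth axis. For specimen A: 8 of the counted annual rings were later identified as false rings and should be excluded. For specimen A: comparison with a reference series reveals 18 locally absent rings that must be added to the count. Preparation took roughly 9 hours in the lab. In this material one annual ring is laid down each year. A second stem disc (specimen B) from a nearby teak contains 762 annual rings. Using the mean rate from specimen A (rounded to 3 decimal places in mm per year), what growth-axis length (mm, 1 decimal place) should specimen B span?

Specimen A: adjusted count: 533 − 8 + 18 = 543 annual rings.
A: Mean rate = 319.5 mm / 543 years ≈ 0.588 mm/yr.
For B, 0.588 mm/year × 762 years = 448.1 mm.

448.1 mm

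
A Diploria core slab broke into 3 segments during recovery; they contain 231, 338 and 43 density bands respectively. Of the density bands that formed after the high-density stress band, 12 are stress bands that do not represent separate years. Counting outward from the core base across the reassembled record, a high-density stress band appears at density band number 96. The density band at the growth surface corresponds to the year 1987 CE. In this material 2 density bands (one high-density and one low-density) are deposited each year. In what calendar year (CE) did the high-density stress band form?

1735 CE

Total density bands = 231 + 338 + 43 = 612.
Between density band 96 and the growth surface there are 612 − 96 = 516 density bands.
516 − 12 false = 504 true density bands after the high-density stress band.
504 density bands at 2 per year is 504 / 2 = 252 years.
1987 − 252 = 1735 CE.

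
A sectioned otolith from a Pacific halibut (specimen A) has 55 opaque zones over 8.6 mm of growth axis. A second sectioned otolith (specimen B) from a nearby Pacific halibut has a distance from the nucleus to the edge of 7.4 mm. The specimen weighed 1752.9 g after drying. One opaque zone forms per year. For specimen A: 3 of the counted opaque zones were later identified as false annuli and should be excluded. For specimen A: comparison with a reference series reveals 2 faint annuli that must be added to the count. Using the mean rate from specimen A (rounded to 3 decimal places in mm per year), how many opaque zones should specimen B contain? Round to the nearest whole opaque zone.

Specimen A: true opaque zone count = 55 − 3 + 2 = 54.
A: Extension rate ≈ 8.6 / 54 = 0.159 mm/yr.
B spans 7.4 / 0.159 = 46.54 years ≈ 47 opaque zones.

47 opaque zones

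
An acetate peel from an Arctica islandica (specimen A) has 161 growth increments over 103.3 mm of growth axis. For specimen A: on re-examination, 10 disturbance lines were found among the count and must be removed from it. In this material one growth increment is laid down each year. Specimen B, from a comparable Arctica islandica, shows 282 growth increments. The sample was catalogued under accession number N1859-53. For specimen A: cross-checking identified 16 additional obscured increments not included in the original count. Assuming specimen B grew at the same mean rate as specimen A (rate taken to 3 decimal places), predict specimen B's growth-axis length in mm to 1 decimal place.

174.6 mm

Specimen A: after corrections the count is 161 − 10 + 16 = 167 growth increments.
A: Mean rate = 103.3 mm / 167 years ≈ 0.619 mm per year.
B's length ≈ 0.619 × 282 = 174.6 mm.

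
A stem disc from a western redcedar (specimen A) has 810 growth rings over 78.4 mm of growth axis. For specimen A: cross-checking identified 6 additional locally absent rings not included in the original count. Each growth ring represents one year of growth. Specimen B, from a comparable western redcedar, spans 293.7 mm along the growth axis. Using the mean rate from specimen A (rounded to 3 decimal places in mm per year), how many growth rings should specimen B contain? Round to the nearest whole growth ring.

3059 growth rings

Specimen A: after corrections the count is 810 + 6 = 816 growth rings.
A: Mean rate = 78.4 mm / 816 years ≈ 0.096 mm/year.
B spans 293.7 / 0.096 = 3059.38 years ≈ 3059 growth rings.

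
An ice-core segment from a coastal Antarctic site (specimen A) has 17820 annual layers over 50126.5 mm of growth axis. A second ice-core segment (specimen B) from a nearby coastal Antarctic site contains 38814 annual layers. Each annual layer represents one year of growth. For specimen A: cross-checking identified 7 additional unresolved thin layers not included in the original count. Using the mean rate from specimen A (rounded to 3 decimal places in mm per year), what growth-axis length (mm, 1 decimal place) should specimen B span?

109145.0 mm

Specimen A: correcting the raw count gives 17820 + 7 = 17827 true annual layers.
A: Mean rate = 50126.5 mm / 17827 years ≈ 2.812 mm per year.
For B, 2.812 mm/year × 38814 years = 109145.0 mm.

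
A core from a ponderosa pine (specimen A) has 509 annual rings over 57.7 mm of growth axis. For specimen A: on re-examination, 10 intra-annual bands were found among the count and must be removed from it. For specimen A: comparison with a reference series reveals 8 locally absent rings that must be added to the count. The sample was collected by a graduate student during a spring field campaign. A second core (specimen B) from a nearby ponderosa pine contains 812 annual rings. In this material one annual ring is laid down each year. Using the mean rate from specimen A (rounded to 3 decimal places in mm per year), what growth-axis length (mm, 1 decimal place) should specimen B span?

Specimen A: adjusted count: 509 − 10 + 8 = 507 annual rings.
A: Extension rate ≈ 57.7 / 507 = 0.114 mm/year.
B's length ≈ 0.114 × 812 = 92.6 mm.

92.6 mm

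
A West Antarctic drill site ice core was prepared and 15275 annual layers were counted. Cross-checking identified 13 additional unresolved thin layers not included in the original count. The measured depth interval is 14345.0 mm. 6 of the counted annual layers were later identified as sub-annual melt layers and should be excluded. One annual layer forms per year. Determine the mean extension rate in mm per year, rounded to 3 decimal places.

Correcting the raw count gives 15275 − 6 + 13 = 15282 true annual layers.
Extension rate ≈ 14345.0 / 15282 = 0.939 mm per year.

0.939 mm per year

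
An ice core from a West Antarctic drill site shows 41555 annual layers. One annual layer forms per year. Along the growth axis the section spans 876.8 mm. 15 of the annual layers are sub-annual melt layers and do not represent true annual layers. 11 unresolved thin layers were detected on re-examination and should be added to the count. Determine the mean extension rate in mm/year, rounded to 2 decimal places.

Adjusted count: 41555 − 15 + 11 = 41551 annual layers.
Mean rate = 876.8 mm / 41551 years ≈ 0.02 mm/year.

0.02 mm/year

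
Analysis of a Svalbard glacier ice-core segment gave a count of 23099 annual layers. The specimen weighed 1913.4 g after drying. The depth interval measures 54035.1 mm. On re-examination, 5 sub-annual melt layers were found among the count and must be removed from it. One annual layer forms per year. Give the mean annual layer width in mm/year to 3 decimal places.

True annual layer count = 23099 − 5 = 23094.
Mean rate = 54035.1 mm / 23094 years ≈ 2.340 mm/year.

2.340 mm/year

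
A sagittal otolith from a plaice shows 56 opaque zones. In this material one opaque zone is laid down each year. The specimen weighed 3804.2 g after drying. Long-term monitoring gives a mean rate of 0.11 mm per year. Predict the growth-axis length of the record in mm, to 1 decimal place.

56 years of growth are recorded.
56 years at 0.11 mm/year gives 0.11 × 56 = 6.2 mm.

6.2 mm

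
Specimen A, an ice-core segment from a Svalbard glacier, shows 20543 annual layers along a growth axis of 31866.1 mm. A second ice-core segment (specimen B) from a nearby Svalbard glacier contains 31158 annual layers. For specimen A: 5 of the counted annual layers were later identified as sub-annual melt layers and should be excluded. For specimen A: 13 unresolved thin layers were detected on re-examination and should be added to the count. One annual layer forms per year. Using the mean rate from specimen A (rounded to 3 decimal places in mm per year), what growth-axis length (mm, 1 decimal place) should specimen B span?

48326.1 mm

Specimen A: correcting the raw count gives 20543 − 5 + 13 = 20551 true annual layers.
A: Extension rate ≈ 31866.1 / 20551 = 1.551 mm/year.
B's length ≈ 1.551 × 31158 = 48326.1 mm.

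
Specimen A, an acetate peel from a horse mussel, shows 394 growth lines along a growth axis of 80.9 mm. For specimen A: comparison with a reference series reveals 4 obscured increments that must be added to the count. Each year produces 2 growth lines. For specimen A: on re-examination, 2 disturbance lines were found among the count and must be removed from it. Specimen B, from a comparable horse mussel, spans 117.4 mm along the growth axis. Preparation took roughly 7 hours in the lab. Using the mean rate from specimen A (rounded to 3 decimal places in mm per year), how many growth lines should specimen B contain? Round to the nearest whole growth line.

574 growth lines

Specimen A: correcting the raw count gives 394 − 2 + 4 = 396 true growth lines.
Specimen A: 396 growth lines at 2 per year is 396 / 2 = 198 years.
A: Mean rate = 80.9 mm / 198 years ≈ 0.409 mm/yr.
Specimen B: 117.4 mm / 0.409 mm per year = 287.04 years; at 2 growth lines per year that is 287.04 × 2 ≈ 574 growth lines.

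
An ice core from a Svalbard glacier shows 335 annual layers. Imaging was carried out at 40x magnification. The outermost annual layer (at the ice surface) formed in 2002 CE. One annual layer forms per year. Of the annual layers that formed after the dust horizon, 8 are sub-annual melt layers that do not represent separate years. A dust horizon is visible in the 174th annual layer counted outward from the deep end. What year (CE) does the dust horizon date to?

Between annual layer 174 and the ice surface there are 335 − 174 = 161 annual layers.
Removing the 8 false annual layers leaves 161 − 8 = 153 true annual layers beyond the dust horizon.
The annual layer at the ice surface is 2002 CE, so the dust horizon dates to 2002 − 153 = 1849 CE.

1849 CE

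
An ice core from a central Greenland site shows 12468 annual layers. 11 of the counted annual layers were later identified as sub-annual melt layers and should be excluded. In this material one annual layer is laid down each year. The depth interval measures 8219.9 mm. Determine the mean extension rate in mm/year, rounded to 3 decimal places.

0.660 mm/year

Correcting the raw count gives 12468 − 11 = 12457 true annual layers.
Mean rate = 8219.9 mm / 12457 years ≈ 0.660 mm/year.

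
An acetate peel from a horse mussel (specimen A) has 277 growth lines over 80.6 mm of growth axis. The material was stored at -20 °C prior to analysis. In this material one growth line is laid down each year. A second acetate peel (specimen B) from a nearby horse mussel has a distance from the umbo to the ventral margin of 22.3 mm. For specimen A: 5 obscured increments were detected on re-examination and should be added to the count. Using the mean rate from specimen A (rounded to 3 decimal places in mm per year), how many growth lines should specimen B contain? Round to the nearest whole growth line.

Specimen A: adjusted count: 277 + 5 = 282 growth lines.
A: 80.6 mm over 282 years gives 80.6 / 282 ≈ 0.286 mm per year.
Specimen B: 22.3 mm / 0.286 mm per year = 77.97 years ≈ 78 growth lines.

78 growth lines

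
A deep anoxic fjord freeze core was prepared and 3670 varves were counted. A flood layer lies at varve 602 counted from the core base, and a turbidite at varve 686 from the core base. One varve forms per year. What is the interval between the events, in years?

Separation: 686 − 602 = 84 varves.
That is 84 years at one varve per year.

84 yr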